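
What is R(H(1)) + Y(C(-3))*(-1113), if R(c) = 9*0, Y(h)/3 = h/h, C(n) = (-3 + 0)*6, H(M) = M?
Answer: -3339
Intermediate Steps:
C(n) = -18 (C(n) = -3*6 = -18)
Y(h) = 3 (Y(h) = 3*(h/h) = 3*1 = 3)
R(c) = 0
R(H(1)) + Y(C(-3))*(-1113) = 0 + 3*(-1113) = 0 - 3339 = -3339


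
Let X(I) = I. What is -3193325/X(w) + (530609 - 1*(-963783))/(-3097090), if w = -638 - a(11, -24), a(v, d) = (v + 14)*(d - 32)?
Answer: -4945576825477/1179991290 ≈ -4191.2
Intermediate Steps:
a(v, d) = (-32 + d)*(14 + v) (a(v, d) = (14 + v)*(-32 + d) = (-32 + d)*(14 + v))
w = 762 (w = -638 - (-448 - 32*11 + 14*(-24) - 24*11) = -638 - (-448 - 352 - 336 - 264) = -638 - 1*(-1400) = -638 + 1400 = 762)
-3193325/X(w) + (530609 - 1*(-963783))/(-3097090) = -3193325/762 + (530609 - 1*(-963783))/(-3097090) = -3193325*1/762 + (530609 + 963783)*(-1/3097090) = -3193325/762 + 1494392*(-1/3097090) = -3193325/762 - 747196/1548545 = -4945576825477/1179991290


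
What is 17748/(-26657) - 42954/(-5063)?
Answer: 17297814/2212531 ≈ 7.8181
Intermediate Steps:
17748/(-26657) - 42954/(-5063) = 17748*(-1/26657) - 42954*(-1/5063) = -17748/26657 + 42954/5063 = 17297814/2212531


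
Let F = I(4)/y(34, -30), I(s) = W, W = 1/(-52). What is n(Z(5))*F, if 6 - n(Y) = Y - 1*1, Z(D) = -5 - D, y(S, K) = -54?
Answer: 17/2808 ≈ 0.0060541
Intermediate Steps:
W = -1/52 ≈ -0.019231
I(s) = -1/52
n(Y) = 7 - Y (n(Y) = 6 - (Y - 1*1) = 6 - (Y - 1) = 6 - (-1 + Y) = 6 + (1 - Y) = 7 - Y)
F = 1/2808 (F = -1/52/(-54) = -1/52*(-1/54) = 1/2808 ≈ 0.00035613)
n(Z(5))*F = (7 - (-5 - 1*5))*(1/2808) = (7 - (-5 - 5))*(1/2808) = (7 - 1*(-10))*(1/2808) = (7 + 10)*(1/2808) = 17*(1/2808) = 17/2808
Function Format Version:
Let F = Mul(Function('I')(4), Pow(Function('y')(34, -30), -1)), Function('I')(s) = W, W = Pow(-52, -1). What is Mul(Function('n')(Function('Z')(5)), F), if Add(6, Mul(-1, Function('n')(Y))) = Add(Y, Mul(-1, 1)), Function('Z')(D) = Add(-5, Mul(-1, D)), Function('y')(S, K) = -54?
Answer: Rational(17, 2808) ≈ 0.0060541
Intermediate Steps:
W = Rational(-1, 52) ≈ -0.019231
Function('I')(s) = Rational(-1, 52)
Function('n')(Y) = Add(7, Mul(-1, Y)) (Function('n')(Y) = Add(6, Mul(-1, Add(Y, Mul(-1, 1)))) = Add(6, Mul(-1, Add(Y, -1))) = Add(6, Mul(-1, Add(-1, Y))) = Add(6, Add(1, Mul(-1, Y))) = Add(7, Mul(-1, Y)))
F = Rational(1, 2808) (F = Mul(Rational(-1, 52), Pow(-54, -1)) = Mul(Rational(-1, 52), Rational(-1, 54)) = Rational(1, 2808) ≈ 0.00035613)
Mul(Function('n')(Function('Z')(5)), F) = Mul(Add(7, Mul(-1, Add(-5, Mul(-1, 5)))), Rational(1, 2808)) = Mul(Add(7, Mul(-1, Add(-5, -5))), Rational(1, 2808)) = Mul(Add(7, Mul(-1, -10)), Rational(1, 2808)) = Mul(Add(7, 10), Rational(1, 2808)) = Mul(17, Rational(1, 2808)) = Rational(17, 2808)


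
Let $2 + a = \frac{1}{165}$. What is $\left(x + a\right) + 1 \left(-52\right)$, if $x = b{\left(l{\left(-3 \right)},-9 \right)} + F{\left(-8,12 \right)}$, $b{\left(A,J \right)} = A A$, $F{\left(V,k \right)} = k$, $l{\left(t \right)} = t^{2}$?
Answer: $\frac{6436}{165} \approx 39.006$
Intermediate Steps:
$b{\left(A,J \right)} = A^{2}$
$x = 93$ ($x = \left(\left(-3\right)^{2}\right)^{2} + 12 = 9^{2} + 12 = 81 + 12 = 93$)
$a = - \frac{329}{165}$ ($a = -2 + \frac{1}{165} = - \frac{329}{165} \approx -1.9939$)
$\left(x + a\right) + 1 \left(-52\right) = \left(93 - \frac{329}{165}\right) + 1 \left(-52\right) = \frac{15016}{165} - 52 = \frac{6436}{165}$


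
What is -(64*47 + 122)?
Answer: -3130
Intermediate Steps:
-(64*47 + 122) = -(3008 + 122) = -1*3130 = -3130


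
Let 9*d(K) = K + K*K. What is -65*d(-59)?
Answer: -222430/9 ≈ -24714.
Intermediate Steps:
d(K) = K/9 + K²/9 (d(K) = (K + K*K)/9 = (K + K²)/9 = K/9 + K²/9)
-65*d(-59) = -65*(-59)*(1 - 59)/9 = -65*(-59)*(-58)/9 = -65*3422/9 = -222430/9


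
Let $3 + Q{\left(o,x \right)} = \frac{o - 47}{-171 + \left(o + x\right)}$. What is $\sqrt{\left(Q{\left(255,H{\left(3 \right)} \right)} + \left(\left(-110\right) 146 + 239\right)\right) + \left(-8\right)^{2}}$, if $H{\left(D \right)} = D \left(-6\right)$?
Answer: $\frac{2 i \sqrt{4289802}}{33} \approx 125.53 i$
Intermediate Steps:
$H{\left(D \right)} = - 6 D$
$Q{\left(o,x \right)} = -3 + \frac{-47 + o}{-171 + o + x}$ ($Q{\left(o,x \right)} = -3 + \frac{o - 47}{-171 + \left(o + x\right)} = -3 + \frac{-47 + o}{-171 + o + x}$)
$\sqrt{\left(Q{\left(255,H{\left(3 \right)} \right)} + \left(\left(-110\right) 146 + 239\right)\right) + \left(-8\right)^{2}} = \sqrt{\left(\frac{466 - 3 \left(\left(-6\right) 3\right) - 510}{-171 + 255 - 18} + \left(\left(-110\right) 146 + 239\right)\right) + \left(-8\right)^{2}} = \sqrt{\left(\frac{466 - -54 - 510}{-171 + 255 - 18} + \left(-16060 + 239\right)\right) + 64} = \sqrt{\left(\frac{466 + 54 - 510}{66} - 15821\right) + 64} = \sqrt{\left(\frac{1}{66} \cdot 10 - 15821\right) + 64} = \sqrt{\left(\frac{5}{33} - 15821\right) + 64} = \sqrt{- \frac{522088}{33} + 64} = \sqrt{- \frac{519976}{33}} = \frac{2 i \sqrt{4289802}}{33}$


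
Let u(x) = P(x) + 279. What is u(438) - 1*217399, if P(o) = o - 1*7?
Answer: -216689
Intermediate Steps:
P(o) = -7 + o (P(o) = o - 7 = -7 + o)
u(x) = 272 + x (u(x) = (-7 + x) + 279 = 272 + x)
u(438) - 1*217399 = (272 + 438) - 1*217399 = 710 - 217399 = -216689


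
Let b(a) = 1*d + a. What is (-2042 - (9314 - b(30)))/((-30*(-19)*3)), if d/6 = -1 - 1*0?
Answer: -5666/855 ≈ -6.6269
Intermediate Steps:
d = -6 (d = 6*(-1 - 1*0) = 6*(-1 + 0) = 6*(-1) = -6)
b(a) = -6 + a (b(a) = 1*(-6) + a = -6 + a)
(-2042 - (9314 - b(30)))/((-30*(-19)*3)) = (-2042 - (9314 - (-6 + 30)))/((-30*(-19)*3)) = (-2042 - (9314 - 1*24))/((570*3)) = (-2042 - (9314 - 24))/1710 = (-2042 - 1*9290)*(1/1710) = (-2042 - 9290)*(1/1710) = -11332*1/1710 = -5666/855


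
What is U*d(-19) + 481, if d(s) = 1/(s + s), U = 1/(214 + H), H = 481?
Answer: 12703209/26410 ≈ 481.00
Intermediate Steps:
U = 1/695 (U = 1/(214 + 481) = 1/695 ≈ 0.0014388)
d(s) = 1/(2*s)
U*d(-19) + 481 = ((1/2)/(-19))/695 + 481 = ((1/2)*(-1/19))/695 + 481 = (1/695)*(-1/38) + 481 = -1/26410 + 481 = 12703209/26410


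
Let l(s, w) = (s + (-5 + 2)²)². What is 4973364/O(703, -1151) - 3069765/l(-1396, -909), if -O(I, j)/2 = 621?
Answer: -531745340947/132740061 ≈ -4005.9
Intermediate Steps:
O(I, j) = -1242 (O(I, j) = -2*621 = -1242)
l(s, w) = (9 + s)² (l(s, w) = (s + (-3)²)² = (s + 9)² = (9 + s)²)
4973364/O(703, -1151) - 3069765/l(-1396, -909) = 4973364/(-1242) - 3069765/(9 - 1396)² = 4973364*(-1/1242) - 3069765/((-1387)²) = -276298/69 - 3069765/1923769 = -531745340947/132740061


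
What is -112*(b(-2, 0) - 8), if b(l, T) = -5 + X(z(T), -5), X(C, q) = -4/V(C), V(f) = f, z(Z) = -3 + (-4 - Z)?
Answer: 1392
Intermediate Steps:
z(Z) = -7 - Z
X(C, q) = -4/C
b(l, T) = -5 - 4/(-7 - T)
-112*(b(-2, 0) - 8) = -112*((-31 - 5*0)/(7 + 0) - 8) = -112*((-31 + 0)/7 - 8) = -112*((1/7)*(-31) - 8) = -112*(-31/7 - 8) = -112*(-87/7) = 1392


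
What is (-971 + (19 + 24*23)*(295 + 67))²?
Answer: 42325244361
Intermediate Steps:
(-971 + (19 + 24*23)*(295 + 67))² = (-971 + (19 + 552)*362)² = (-971 + 571*362)² = (-971 + 206702)² = 205731² = 42325244361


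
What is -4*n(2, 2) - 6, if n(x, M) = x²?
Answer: -22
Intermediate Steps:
-4*n(2, 2) - 6 = -4*2² - 6 = -4*4 - 6 = -16 - 6 = -22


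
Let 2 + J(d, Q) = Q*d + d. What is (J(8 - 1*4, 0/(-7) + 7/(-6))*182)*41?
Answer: -59696/3 ≈ -19899.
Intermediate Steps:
J(d, Q) = -2 + d + Q*d (J(d, Q) = -2 + (Q*d + d) = -2 + (d + Q*d) = -2 + d + Q*d)
(J(8 - 1*4, 0/(-7) + 7/(-6))*182)*41 = ((-2 + (8 - 1*4) + (0/(-7) + 7/(-6))*(8 - 1*4))*182)*41 = ((-2 + (8 - 4) + (0*(-⅐) + 7*(-⅙))*(8 - 4))*182)*41 = ((-2 + 4 + (0 - 7/6)*4)*182)*41 = ((-2 + 4 - 7/6*4)*182)*41 = ((-2 + 4 - 14/3)*182)*41 = -8/3*182*41 = -1456/3*41 = -59696/3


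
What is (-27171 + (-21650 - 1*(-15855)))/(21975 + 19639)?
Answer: -16483/20807 ≈ -0.79218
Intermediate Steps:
(-27171 + (-21650 - 1*(-15855)))/(21975 + 19639) = (-27171 + (-21650 + 15855))/41614 = (-27171 - 5795)*(1/41614) = -32966*1/41614 = -16483/20807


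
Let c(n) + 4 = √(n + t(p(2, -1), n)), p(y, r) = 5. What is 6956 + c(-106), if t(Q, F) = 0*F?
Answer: 6952 + I*√106 ≈ 6952.0 + 10.296*I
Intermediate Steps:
t(Q, F) = 0
c(n) = -4 + √n (c(n) = -4 + √(n + 0) = -4 + √n)
6956 + c(-106) = 6956 + (-4 + √(-106)) = 6956 + (-4 + I*√106) = 6952 + I*√106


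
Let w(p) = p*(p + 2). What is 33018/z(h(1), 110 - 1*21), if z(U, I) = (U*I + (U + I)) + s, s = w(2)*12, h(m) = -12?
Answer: -33018/895 ≈ -36.892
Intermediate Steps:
w(p) = p*(2 + p)
s = 96 (s = (2*(2 + 2))*12 = (2*4)*12 = 8*12 = 96)
z(U, I) = 96 + I + U + I*U (z(U, I) = (U*I + (U + I)) + 96 = (I*U + (I + U)) + 96 = (I + U + I*U) + 96 = 96 + I + U + I*U)
33018/z(h(1), 110 - 1*21) = 33018/(96 + (110 - 1*21) - 12 + (110 - 1*21)*(-12)) = 33018/(96 + (110 - 21) - 12 + (110 - 21)*(-12)) = 33018/(96 + 89 - 12 + 89*(-12)) = 33018/(96 + 89 - 12 - 1068) = 33018/(-895) = 33018*(-1/895) = -33018/895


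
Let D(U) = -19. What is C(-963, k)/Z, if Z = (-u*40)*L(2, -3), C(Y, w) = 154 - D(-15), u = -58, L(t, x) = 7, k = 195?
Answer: 173/16240 ≈ 0.010653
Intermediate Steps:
C(Y, w) = 173 (C(Y, w) = 154 - 1*(-19) = 154 + 19 = 173)
Z = 16240 (Z = (-1*(-58)*40)*7 = (58*40)*7 = 2320*7 = 16240)
C(-963, k)/Z = 173/16240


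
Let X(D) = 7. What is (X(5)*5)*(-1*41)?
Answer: -1435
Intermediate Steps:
(X(5)*5)*(-1*41) = (7*5)*(-1*41) = 35*(-41) = -1435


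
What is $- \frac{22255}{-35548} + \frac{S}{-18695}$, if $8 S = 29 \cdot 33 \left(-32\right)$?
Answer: $\frac{552134969}{664569860} \approx 0.83082$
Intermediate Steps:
$S = -3828$ ($S = \frac{29 \cdot 33 \left(-32\right)}{8} = \frac{957 \left(-32\right)}{8} = \frac{1}{8} \left(-30624\right) = -3828$)
$- \frac{22255}{-35548} + \frac{S}{-18695} = - \frac{22255}{-35548} - \frac{3828}{-18695} = \left(-22255\right) \left(- \frac{1}{35548}\right) - - \frac{3828}{18695} = \frac{22255}{35548} + \frac{3828}{18695} = \frac{552134969}{664569860}$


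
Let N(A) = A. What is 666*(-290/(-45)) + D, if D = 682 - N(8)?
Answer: 4966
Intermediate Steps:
D = 674 (D = 682 - 1*8 = 682 - 8 = 674)
666*(-290/(-45)) + D = 666*(-290/(-45)) + 674 = 666*(-290*(-1/45)) + 674 = 666*(58/9) + 674 = 4292 + 674 = 4966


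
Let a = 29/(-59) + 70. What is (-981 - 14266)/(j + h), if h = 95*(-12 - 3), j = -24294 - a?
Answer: 899573/1521522 ≈ 0.59123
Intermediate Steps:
a = 4101/59 (a = -1/59*29 + 70 = -29/59 + 70 = 4101/59 ≈ 69.508)
j = -1437447/59 (j = -24294 - 1*4101/59 = -24294 - 4101/59 = -1437447/59 ≈ -24364.)
h = -1425 (h = 95*(-15) = -1425)
(-981 - 14266)/(j + h) = (-981 - 14266)/(-1437447/59 - 1425) = -15247/(-1521522/59) = -15247*(-59/1521522) = 899573/1521522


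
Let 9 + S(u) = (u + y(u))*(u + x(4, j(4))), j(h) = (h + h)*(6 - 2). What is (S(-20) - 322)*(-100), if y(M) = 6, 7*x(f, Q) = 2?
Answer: 5500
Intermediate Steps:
j(h) = 8*h (j(h) = (2*h)*4 = 8*h)
x(f, Q) = 2/7 (x(f, Q) = (⅐)*2 = 2/7)
S(u) = -9 + (6 + u)*(2/7 + u) (S(u) = -9 + (u + 6)*(u + 2/7) = -9 + (6 + u)*(2/7 + u))
(S(-20) - 322)*(-100) = ((-51/7 + (-20)² + (44/7)*(-20)) - 322)*(-100) = ((-51/7 + 400 - 880/7) - 322)*(-100) = (267 - 322)*(-100) = -55*(-100) = 5500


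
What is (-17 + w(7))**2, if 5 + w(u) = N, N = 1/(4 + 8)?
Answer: 69169/144 ≈ 480.34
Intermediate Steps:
N = 1/12 ≈ 0.083333
w(u) = -59/12 (w(u) = -5 + 1/12 = -59/12)
(-17 + w(7))**2 = (-17 - 59/12)**2 = (-263/12)**2 = 69169/144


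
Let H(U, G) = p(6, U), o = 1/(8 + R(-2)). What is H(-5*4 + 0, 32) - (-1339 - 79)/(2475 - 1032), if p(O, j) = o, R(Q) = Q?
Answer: 3317/2886 ≈ 1.1493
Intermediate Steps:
o = 1/6 (o = 1/(8 - 2) = 1/6 ≈ 0.16667)
p(O, j) = 1/6
H(U, G) = 1/6
H(-5*4 + 0, 32) - (-1339 - 79)/(2475 - 1032) = 1/6 - (-1339 - 79)/(2475 - 1032) = 1/6 - (-1418)/1443 = 1/6 - 1*(-1418/1443) = 1/6 + 1418/1443 = 3317/2886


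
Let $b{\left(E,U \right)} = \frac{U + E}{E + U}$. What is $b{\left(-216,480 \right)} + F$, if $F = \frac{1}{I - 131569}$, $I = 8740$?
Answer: $\frac{122828}{122829} \approx 0.99999$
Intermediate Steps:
$b{\left(E,U \right)} = 1$ ($b{\left(E,U \right)} = \frac{E + U}{E + U} = 1$)
$F = - \frac{1}{122829}$ ($F = \frac{1}{8740 - 131569} = \frac{1}{-122829} = - \frac{1}{122829} \approx -8.1414 \cdot 10^{-6}$)
$b{\left(-216,480 \right)} + F = 1 - \frac{1}{122829} = \frac{122828}{122829}$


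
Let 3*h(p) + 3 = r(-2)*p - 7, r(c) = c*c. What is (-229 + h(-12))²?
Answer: 555025/9 ≈ 61669.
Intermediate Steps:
r(c) = c²
h(p) = -10/3 + 4*p/3 (h(p) = -1 + ((-2)²*p - 7)/3 = -1 + (4*p - 7)/3 = -1 + (-7 + 4*p)/3 = -1 + (-7/3 + 4*p/3) = -10/3 + 4*p/3)
(-229 + h(-12))² = (-229 + (-10/3 + (4/3)*(-12)))² = (-229 + (-10/3 - 16))² = (-229 - 58/3)² = (-745/3)² = 555025/9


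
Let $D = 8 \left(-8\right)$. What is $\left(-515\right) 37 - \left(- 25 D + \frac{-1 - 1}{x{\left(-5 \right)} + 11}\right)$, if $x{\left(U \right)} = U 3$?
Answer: $- \frac{41311}{2} \approx -20656.0$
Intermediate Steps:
$x{\left(U \right)} = 3 U$
$D = -64$
$\left(-515\right) 37 - \left(- 25 D + \frac{-1 - 1}{x{\left(-5 \right)} + 11}\right) = \left(-515\right) 37 - \left(\left(-25\right) \left(-64\right) + \frac{-1 - 1}{3 \left(-5\right) + 11}\right) = -19055 - \left(1600 - \frac{2}{-15 + 11}\right) = -19055 - \left(1600 - \frac{2}{-4}\right) = -19055 - \left(1600 - - \frac{1}{2}\right) = -19055 - \left(1600 + \frac{1}{2}\right) = -19055 - \frac{3201}{2} = - \frac{41311}{2}$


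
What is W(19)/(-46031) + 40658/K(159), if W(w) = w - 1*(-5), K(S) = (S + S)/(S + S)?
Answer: 1871528374/46031 ≈ 40658.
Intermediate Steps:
K(S) = 1 (K(S) = (2*S)/((2*S)) = (2*S)*(1/(2*S)) = 1)
W(w) = 5 + w (W(w) = w + 5 = 5 + w)
W(19)/(-46031) + 40658/K(159) = (5 + 19)/(-46031) + 40658/1 = 24*(-1/46031) + 40658*1 = -24/46031 + 40658 = 1871528374/46031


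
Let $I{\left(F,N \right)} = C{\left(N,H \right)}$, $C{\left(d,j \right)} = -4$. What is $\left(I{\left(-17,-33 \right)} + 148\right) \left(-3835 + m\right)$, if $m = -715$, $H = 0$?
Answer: $-655200$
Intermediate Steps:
$I{\left(F,N \right)} = -4$
$\left(I{\left(-17,-33 \right)} + 148\right) \left(-3835 + m\right) = \left(-4 + 148\right) \left(-3835 - 715\right) = 144 \left(-4550\right) = -655200$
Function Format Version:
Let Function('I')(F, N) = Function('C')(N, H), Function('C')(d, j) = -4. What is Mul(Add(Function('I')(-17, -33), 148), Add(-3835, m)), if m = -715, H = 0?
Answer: -655200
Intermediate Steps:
Function('I')(F, N) = -4
Mul(Add(Function('I')(-17, -33), 148), Add(-3835, m)) = Mul(Add(-4, 148), Add(-3835, -715)) = Mul(144, -4550) = -655200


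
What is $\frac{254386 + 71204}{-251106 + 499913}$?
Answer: $\frac{325590}{248807} \approx 1.3086$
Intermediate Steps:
$\frac{254386 + 71204}{-251106 + 499913} = \frac{325590}{248807}$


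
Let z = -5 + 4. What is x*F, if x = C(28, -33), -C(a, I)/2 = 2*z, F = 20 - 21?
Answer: -4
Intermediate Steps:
z = -1
F = -1
C(a, I) = 4 (C(a, I) = -4*(-1) = -2*(-2) = 4)
x = 4
x*F = 4*(-1) = -4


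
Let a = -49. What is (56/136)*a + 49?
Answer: 490/17 ≈ 28.824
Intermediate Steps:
(56/136)*a + 49 = (56/136)*(-49) + 49 = (56*(1/136))*(-49) + 49 = (7/17)*(-49) + 49 = -343/17 + 49 = 490/17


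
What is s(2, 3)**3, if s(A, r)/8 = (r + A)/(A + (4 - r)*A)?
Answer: 1000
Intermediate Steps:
s(A, r) = 8*(A + r)/(A + A*(4 - r)) (s(A, r) = 8*((r + A)/(A + (4 - r)*A)) = 8*((A + r)/(A + A*(4 - r))) = 8*(A + r)/(A + A*(4 - r)))
s(2, 3)**3 = (8*(-1*2 - 1*3)/(2*(-5 + 3)))**3 = (8*(1/2)*(-2 - 3)/(-2))**3 = (8*(1/2)*(-1/2)*(-5))**3 = 10**3 = 1000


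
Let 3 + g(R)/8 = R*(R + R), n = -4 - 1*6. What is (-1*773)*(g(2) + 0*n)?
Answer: -30920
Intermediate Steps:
n = -10 (n = -4 - 6 = -10)
g(R) = -24 + 16*R² (g(R) = -24 + 8*(R*(R + R)) = -24 + 8*(R*(2*R)) = -24 + 8*(2*R²) = -24 + 16*R²)
(-1*773)*(g(2) + 0*n) = (-1*773)*((-24 + 16*2²) + 0*(-10)) = -773*((-24 + 16*4) + 0) = -773*((-24 + 64) + 0) = -773*(40 + 0) = -773*40 = -30920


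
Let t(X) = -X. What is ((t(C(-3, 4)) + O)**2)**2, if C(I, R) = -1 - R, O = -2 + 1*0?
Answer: 81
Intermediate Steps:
O = -2 (O = -2 + 0 = -2)
((t(C(-3, 4)) + O)**2)**2 = ((-(-1 - 1*4) - 2)**2)**2 = ((-(-1 - 4) - 2)**2)**2 = ((-1*(-5) - 2)**2)**2 = ((5 - 2)**2)**2 = (3**2)**2 = 9**2 = 81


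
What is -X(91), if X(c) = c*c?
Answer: -8281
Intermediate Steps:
X(c) = c²
-X(91) = -1*91² = -1*8281 = -8281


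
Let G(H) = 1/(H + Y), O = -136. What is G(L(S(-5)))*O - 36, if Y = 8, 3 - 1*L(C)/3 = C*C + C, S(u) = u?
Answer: -1412/43 ≈ -32.837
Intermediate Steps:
L(C) = 9 - 3*C - 3*C**2 (L(C) = 9 - 3*(C*C + C) = 9 - 3*(C**2 + C) = 9 - 3*(C + C**2) = 9 + (-3*C - 3*C**2) = 9 - 3*C - 3*C**2)
G(H) = 1/(8 + H) (G(H) = 1/(H + 8) = 1/(8 + H))
G(L(S(-5)))*O - 36 = -136/(8 + (9 - 3*(-5) - 3*(-5)**2)) - 36 = -136/(8 + (9 + 15 - 3*25)) - 36 = -136/(8 + (9 + 15 - 75)) - 36 = -136/(8 - 51) - 36 = -136/(-43) - 36 = -1/43*(-136) - 36 = 136/43 - 36 = -1412/43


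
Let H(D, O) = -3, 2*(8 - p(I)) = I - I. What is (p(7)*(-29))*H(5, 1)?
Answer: 696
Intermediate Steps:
p(I) = 8 (p(I) = 8 - (I - I)/2 = 8 - ½*0 = 8 + 0 = 8)
(p(7)*(-29))*H(5, 1) = (8*(-29))*(-3) = -232*(-3) = 696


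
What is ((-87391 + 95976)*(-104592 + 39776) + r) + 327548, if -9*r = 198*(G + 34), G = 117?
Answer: -556121134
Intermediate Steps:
r = -3322 (r = -22*(117 + 34) = -22*151 = -⅑*29898 = -3322)
((-87391 + 95976)*(-104592 + 39776) + r) + 327548 = ((-87391 + 95976)*(-104592 + 39776) - 3322) + 327548 = (8585*(-64816) - 3322) + 327548 = (-556445360 - 3322) + 327548 = -556448682 + 327548 = -556121134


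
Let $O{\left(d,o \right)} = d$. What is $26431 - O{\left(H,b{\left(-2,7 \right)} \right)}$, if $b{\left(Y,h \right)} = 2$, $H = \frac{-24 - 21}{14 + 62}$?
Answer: $\frac{2008801}{76} \approx 26432.0$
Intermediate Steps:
$H = - \frac{45}{76} \approx -0.5921$
$26431 - O{\left(H,b{\left(-2,7 \right)} \right)} = 26431 - - \frac{45}{76} = 26431 + \frac{45}{76} = \frac{2008801}{76}$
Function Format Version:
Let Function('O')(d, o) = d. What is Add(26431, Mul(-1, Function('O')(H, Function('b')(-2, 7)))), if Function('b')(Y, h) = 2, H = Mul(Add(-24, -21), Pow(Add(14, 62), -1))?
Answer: Rational(2008801, 76) ≈ 26432.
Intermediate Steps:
H = Rational(-45, 76) (H = Mul(-45, Pow(76, -1)) = Mul(-45, Rational(1, 76)) = Rational(-45, 76) ≈ -0.59210)
Add(26431, Mul(-1, Function('O')(H, Function('b')(-2, 7)))) = Add(26431, Mul(-1, Rational(-45, 76))) = Add(26431, Rational(45, 76)) = Rational(2008801, 76)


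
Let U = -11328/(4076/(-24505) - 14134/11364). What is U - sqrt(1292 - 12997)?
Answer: 1577281380480/196336667 - I*sqrt(11705) ≈ 8033.6 - 108.19*I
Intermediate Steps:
U = 1577281380480/196336667 (U = -11328/(4076*(-1/24505) - 14134*1/11364) = -11328/(-4076/24505 - 7067/5682) = -11328/(-196336667/139237410) = -11328*(-139237410/196336667) = 1577281380480/196336667 ≈ 8033.6)
U - sqrt(1292 - 12997) = 1577281380480/196336667 - sqrt(1292 - 12997) = 1577281380480/196336667 - sqrt(-11705) = 1577281380480/196336667 - I*sqrt(11705)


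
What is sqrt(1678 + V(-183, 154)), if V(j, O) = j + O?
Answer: sqrt(1649) ≈ 40.608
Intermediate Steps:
V(j, O) = O + j
sqrt(1678 + V(-183, 154)) = sqrt(1678 + (154 - 183)) = sqrt(1678 - 29) = sqrt(1649)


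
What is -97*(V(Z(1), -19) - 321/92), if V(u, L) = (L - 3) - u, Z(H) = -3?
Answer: 200693/92 ≈ 2181.4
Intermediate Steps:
V(u, L) = -3 + L - u (V(u, L) = (-3 + L) - u = -3 + L - u)
-97*(V(Z(1), -19) - 321/92) = -97*((-3 - 19 - 1*(-3)) - 321/92) = -97*((-3 - 19 + 3) - 321*1/92) = -97*(-19 - 321/92) = -97*(-2069/92) = 200693/92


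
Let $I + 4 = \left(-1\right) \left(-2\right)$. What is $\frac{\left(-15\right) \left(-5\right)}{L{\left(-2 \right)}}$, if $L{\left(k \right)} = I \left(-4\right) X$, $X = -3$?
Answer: $- \frac{25}{8} \approx -3.125$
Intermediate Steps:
$I = -2$ ($I = -4 - -2 = -4 + 2 = -2$)
$L{\left(k \right)} = -24$ ($L{\left(k \right)} = \left(-2\right) \left(-4\right) \left(-3\right) = 8 \left(-3\right) = -24$)
$\frac{\left(-15\right) \left(-5\right)}{L{\left(-2 \right)}} = \frac{\left(-15\right) \left(-5\right)}{-24} = 75 \left(- \frac{1}{24}\right) = - \frac{25}{8}$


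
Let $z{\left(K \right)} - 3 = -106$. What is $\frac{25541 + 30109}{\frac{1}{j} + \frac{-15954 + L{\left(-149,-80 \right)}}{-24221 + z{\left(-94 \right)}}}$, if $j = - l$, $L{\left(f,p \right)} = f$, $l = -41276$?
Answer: $\frac{6984057080700}{83086469} \approx 84058.0$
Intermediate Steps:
$z{\left(K \right)} = -103$ ($z{\left(K \right)} = 3 - 106 = -103$)
$j = 41276$ ($j = \left(-1\right) \left(-41276\right) = 41276$)
$\frac{25541 + 30109}{\frac{1}{j} + \frac{-15954 + L{\left(-149,-80 \right)}}{-24221 + z{\left(-94 \right)}}} = \frac{25541 + 30109}{\frac{1}{41276} + \frac{-15954 - 149}{-24221 - 103}} = \frac{55650}{\frac{1}{41276} - \frac{16103}{-24324}} = \frac{55650}{\frac{1}{41276} - - \frac{16103}{24324}} = \frac{55650}{\frac{1}{41276} + \frac{16103}{24324}} = \frac{55650}{\frac{83086469}{125499678}} = 55650 \cdot \frac{125499678}{83086469} = \frac{6984057080700}{83086469}$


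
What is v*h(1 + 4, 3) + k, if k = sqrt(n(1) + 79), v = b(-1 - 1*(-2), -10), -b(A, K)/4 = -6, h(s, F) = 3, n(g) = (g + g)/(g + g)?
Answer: 72 + 4*sqrt(5) ≈ 80.944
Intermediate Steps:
n(g) = 1 (n(g) = (2*g)/((2*g)) = (2*g)*(1/(2*g)) = 1)
b(A, K) = 24 (b(A, K) = -4*(-6) = 24)
v = 24
k = 4*sqrt(5) (k = sqrt(1 + 79) = sqrt(80) = 4*sqrt(5) ≈ 8.9443)
v*h(1 + 4, 3) + k = 24*3 + 4*sqrt(5) = 72 + 4*sqrt(5)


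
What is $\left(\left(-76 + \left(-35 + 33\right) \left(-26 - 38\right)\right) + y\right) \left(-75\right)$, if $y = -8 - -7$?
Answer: $-3825$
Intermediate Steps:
$y = -1$ ($y = -8 + 7 = -1$)
$\left(\left(-76 + \left(-35 + 33\right) \left(-26 - 38\right)\right) + y\right) \left(-75\right) = \left(\left(-76 + \left(-35 + 33\right) \left(-26 - 38\right)\right) - 1\right) \left(-75\right) = \left(\left(-76 - -128\right) - 1\right) \left(-75\right) = \left(\left(-76 + 128\right) - 1\right) \left(-75\right) = \left(52 - 1\right) \left(-75\right) = 51 \left(-75\right) = -3825$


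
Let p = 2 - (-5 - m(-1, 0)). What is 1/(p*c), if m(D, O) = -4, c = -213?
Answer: -1/639 ≈ -0.0015649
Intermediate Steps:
p = 3 (p = 2 - (-5 - 1*(-4)) = 2 - (-5 + 4) = 2 - 1*(-1) = 2 + 1 = 3)
1/(p*c) = 1/(3*(-213)) = 1/(-639) = -1/639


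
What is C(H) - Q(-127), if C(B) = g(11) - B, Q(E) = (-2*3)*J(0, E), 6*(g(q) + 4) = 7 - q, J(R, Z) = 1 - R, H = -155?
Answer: 469/3 ≈ 156.33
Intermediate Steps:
g(q) = -17/6 - q/6 (g(q) = -4 + (7 - q)/6 = -4 + (7/6 - q/6) = -17/6 - q/6)
Q(E) = -6 (Q(E) = (-2*3)*(1 - 1*0) = -6*(1 + 0) = -6*1 = -6)
C(B) = -14/3 - B (C(B) = (-17/6 - ⅙*11) - B = (-17/6 - 11/6) - B = -14/3 - B)
C(H) - Q(-127) = (-14/3 - 1*(-155)) - 1*(-6) = (-14/3 + 155) + 6 = 451/3 + 6 = 469/3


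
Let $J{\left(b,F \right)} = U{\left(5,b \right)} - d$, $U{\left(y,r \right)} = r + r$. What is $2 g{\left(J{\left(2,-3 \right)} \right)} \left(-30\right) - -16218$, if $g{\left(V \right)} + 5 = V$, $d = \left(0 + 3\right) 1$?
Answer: $16458$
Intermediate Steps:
$U{\left(y,r \right)} = 2 r$
$d = 3$ ($d = 3 \cdot 1 = 3$)
$J{\left(b,F \right)} = -3 + 2 b$ ($J{\left(b,F \right)} = 2 b - 3 = -3 + 2 b$)
$g{\left(V \right)} = -5 + V$
$2 g{\left(J{\left(2,-3 \right)} \right)} \left(-30\right) - -16218 = 2 \left(-5 + \left(-3 + 2 \cdot 2\right)\right) \left(-30\right) - -16218 = 2 \left(-5 + \left(-3 + 4\right)\right) \left(-30\right) + 16218 = 2 \left(-5 + 1\right) \left(-30\right) + 16218 = 2 \left(-4\right) \left(-30\right) + 16218 = \left(-8\right) \left(-30\right) + 16218 = 240 + 16218 = 16458$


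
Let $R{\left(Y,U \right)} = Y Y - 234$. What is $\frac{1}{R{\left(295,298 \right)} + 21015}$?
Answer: $\frac{1}{107806} \approx 9.2759 \cdot 10^{-6}$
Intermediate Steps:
$R{\left(Y,U \right)} = -234 + Y^{2}$ ($R{\left(Y,U \right)} = Y^{2} - 234 = -234 + Y^{2}$)
$\frac{1}{R{\left(295,298 \right)} + 21015} = \frac{1}{\left(-234 + 295^{2}\right) + 21015} = \frac{1}{\left(-234 + 87025\right) + 21015} = \frac{1}{86791 + 21015} = \frac{1}{107806}$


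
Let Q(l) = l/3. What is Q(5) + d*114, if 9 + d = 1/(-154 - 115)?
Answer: -826979/807 ≈ -1024.8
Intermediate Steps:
Q(l) = l/3 (Q(l) = l*(1/3) = l/3)
d = -2422/269 (d = -9 + 1/(-154 - 115) = -9 + 1/(-269) = -9 - 1/269 = -2422/269 ≈ -9.0037)
Q(5) + d*114 = (1/3)*5 - 2422/269*114 = 5/3 - 276108/269 = -826979/807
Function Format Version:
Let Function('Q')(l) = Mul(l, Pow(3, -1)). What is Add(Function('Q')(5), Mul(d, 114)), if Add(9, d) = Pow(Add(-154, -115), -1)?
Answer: Rational(-826979, 807) ≈ -1024.8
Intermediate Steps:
Function('Q')(l) = Mul(Rational(1, 3), l) (Function('Q')(l) = Mul(l, Rational(1, 3)) = Mul(Rational(1, 3), l))
d = Rational(-2422, 269) (d = Add(-9, Pow(Add(-154, -115), -1)) = Add(-9, Pow(-269, -1)) = Add(-9, Rational(-1, 269)) = Rational(-2422, 269) ≈ -9.0037)
Add(Function('Q')(5), Mul(d, 114)) = Add(Mul(Rational(1, 3), 5), Mul(Rational(-2422, 269), 114)) = Add(Rational(5, 3), Rational(-276108, 269)) = Rational(-826979, 807)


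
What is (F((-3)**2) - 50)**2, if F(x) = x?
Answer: 1681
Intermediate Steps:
(F((-3)**2) - 50)**2 = ((-3)**2 - 50)**2 = (9 - 50)**2 = (-41)**2 = 1681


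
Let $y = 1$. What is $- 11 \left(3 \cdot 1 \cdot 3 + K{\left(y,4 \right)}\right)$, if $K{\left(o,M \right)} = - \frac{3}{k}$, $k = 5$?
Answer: $- \frac{462}{5} \approx -92.4$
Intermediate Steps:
$K{\left(o,M \right)} = - \frac{3}{5}$
$- 11 \left(3 \cdot 1 \cdot 3 + K{\left(y,4 \right)}\right) = - 11 \left(3 \cdot 1 \cdot 3 - \frac{3}{5}\right) = - 11 \left(3 \cdot 3 - \frac{3}{5}\right) = - 11 \left(9 - \frac{3}{5}\right) = \left(-11\right) \frac{42}{5} = - \frac{462}{5}$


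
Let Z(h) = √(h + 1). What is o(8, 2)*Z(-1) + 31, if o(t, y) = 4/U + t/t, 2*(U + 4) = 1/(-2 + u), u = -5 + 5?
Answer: 31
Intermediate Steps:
u = 0
U = -17/4 (U = -4 + 1/(2*(-2 + 0)) = -4 + (½)/(-2) = -4 + (½)*(-½) = -4 - ¼ = -17/4 ≈ -4.2500)
o(t, y) = 1/17 (o(t, y) = 4/(-17/4) + t/t = 4*(-4/17) + 1 = -16/17 + 1 = 1/17)
Z(h) = √(1 + h)
o(8, 2)*Z(-1) + 31 = √(1 - 1)/17 + 31 = √0/17 + 31 = (1/17)*0 + 31 = 0 + 31 = 31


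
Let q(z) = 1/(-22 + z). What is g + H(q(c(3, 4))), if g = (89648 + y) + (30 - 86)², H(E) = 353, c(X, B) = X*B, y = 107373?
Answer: 200510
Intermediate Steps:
c(X, B) = B*X
g = 200157 (g = (89648 + 107373) + (30 - 86)² = 197021 + (-56)² = 197021 + 3136 = 200157)
g + H(q(c(3, 4))) = 200157 + 353 = 200510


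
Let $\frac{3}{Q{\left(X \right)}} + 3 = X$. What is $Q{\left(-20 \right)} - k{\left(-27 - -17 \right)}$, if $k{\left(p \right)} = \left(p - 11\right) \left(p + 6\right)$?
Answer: $- \frac{1935}{23} \approx -84.13$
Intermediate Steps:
$k{\left(p \right)} = \left(-11 + p\right) \left(6 + p\right)$
$Q{\left(X \right)} = \frac{3}{-3 + X}$
$Q{\left(-20 \right)} - k{\left(-27 - -17 \right)} = \frac{3}{-3 - 20} - \left(-66 + \left(-27 - -17\right)^{2} - 5 \left(-27 - -17\right)\right) = \frac{3}{-23} - \left(-66 + \left(-27 + 17\right)^{2} - 5 \left(-27 + 17\right)\right) = 3 \left(- \frac{1}{23}\right) - \left(-66 + \left(-10\right)^{2} - -50\right) = - \frac{3}{23} - \left(-66 + 100 + 50\right) = - \frac{3}{23} - 84 = - \frac{1935}{23}$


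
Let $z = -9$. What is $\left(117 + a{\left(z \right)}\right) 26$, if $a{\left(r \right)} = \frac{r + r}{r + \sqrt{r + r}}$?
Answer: $\frac{33930}{11} + \frac{156 i \sqrt{2}}{11} \approx 3084.5 + 20.056 i$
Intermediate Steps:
$a{\left(r \right)} = \frac{2 r}{r + \sqrt{2} \sqrt{r}}$ ($a{\left(r \right)} = \frac{2 r}{r + \sqrt{2 r}} = \frac{2 r}{r + \sqrt{2} \sqrt{r}}$)
$\left(117 + a{\left(z \right)}\right) 26 = \left(117 + 2 \left(-9\right) \frac{1}{-9 + \sqrt{2} \sqrt{-9}}\right) 26 = \left(117 + 2 \left(-9\right) \frac{1}{-9 + \sqrt{2} \cdot 3 i}\right) 26 = \left(117 + 2 \left(-9\right) \frac{1}{-9 + 3 i \sqrt{2}}\right) 26 = \left(117 - \frac{18}{-9 + 3 i \sqrt{2}}\right) 26 = 3042 - \frac{468}{-9 + 3 i \sqrt{2}}$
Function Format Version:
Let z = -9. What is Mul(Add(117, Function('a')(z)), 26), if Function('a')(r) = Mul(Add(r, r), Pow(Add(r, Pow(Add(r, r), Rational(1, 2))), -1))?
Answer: Add(Rational(33930, 11), Mul(Rational(156, 11), I, Pow(2, Rational(1, 2)))) ≈ Add(3084.5, Mul(20.056, I))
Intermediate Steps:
Function('a')(r) = Mul(2, r, Pow(Add(r, Mul(Pow(2, Rational(1, 2)), Pow(r, Rational(1, 2)))), -1)) (Function('a')(r) = Mul(Mul(2, r), Pow(Add(r, Pow(Mul(2, r), Rational(1, 2))), -1)) = Mul(Mul(2, r), Pow(Add(r, Mul(Pow(2, Rational(1, 2)), Pow(r, Rational(1, 2)))), -1)) = Mul(2, r, Pow(Add(r, Mul(Pow(2, Rational(1, 2)), Pow(r, Rational(1, 2)))), -1)))
Mul(Add(117, Function('a')(z)), 26) = Mul(Add(117, Mul(2, -9, Pow(Add(-9, Mul(Pow(2, Rational(1, 2)), Pow(-9, Rational(1, 2)))), -1))), 26) = Mul(Add(117, Mul(2, -9, Pow(Add(-9, Mul(Pow(2, Rational(1, 2)), Mul(3, I))), -1))), 26) = Mul(Add(117, Mul(2, -9, Pow(Add(-9, Mul(3, I, Pow(2, Rational(1, 2)))), -1))), 26) = Mul(Add(117, Mul(-18, Pow(Add(-9, Mul(3, I, Pow(2, Rational(1, 2)))), -1))), 26) = Add(3042, Mul(-468, Pow(Add(-9, Mul(3, I, Pow(2, Rational(1, 2)))), -1)))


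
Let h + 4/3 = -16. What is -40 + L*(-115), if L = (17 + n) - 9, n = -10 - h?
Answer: -5410/3 ≈ -1803.3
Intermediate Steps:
h = -52/3 (h = -4/3 - 16 = -52/3 ≈ -17.333)
n = 22/3 (n = -10 - 1*(-52/3) = -10 + 52/3 = 22/3 ≈ 7.3333)
L = 46/3 (L = (17 + 22/3) - 9 = 73/3 - 9 = 46/3 ≈ 15.333)
-40 + L*(-115) = -40 + (46/3)*(-115) = -40 - 5290/3 = -5410/3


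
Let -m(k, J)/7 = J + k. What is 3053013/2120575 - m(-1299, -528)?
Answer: -27116980662/2120575 ≈ -12788.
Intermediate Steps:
m(k, J) = -7*J - 7*k (m(k, J) = -7*(J + k) = -7*J - 7*k)
3053013/2120575 - m(-1299, -528) = 3053013/2120575 - (-7*(-528) - 7*(-1299)) = 3053013*(1/2120575) - (3696 + 9093) = 3053013/2120575 - 1*12789 = 3053013/2120575 - 12789 = -27116980662/2120575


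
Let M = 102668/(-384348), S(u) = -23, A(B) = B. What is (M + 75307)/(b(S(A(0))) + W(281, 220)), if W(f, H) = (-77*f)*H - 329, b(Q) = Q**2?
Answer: -3617999021/228684177390 ≈ -0.015821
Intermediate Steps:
M = -25667/96087 (M = 102668*(-1/384348) = -25667/96087 ≈ -0.26712)
W(f, H) = -329 - 77*H*f (W(f, H) = -77*H*f - 329 = -329 - 77*H*f)
(M + 75307)/(b(S(A(0))) + W(281, 220)) = (-25667/96087 + 75307)/((-23)**2 + (-329 - 77*220*281)) = 7235998042/(96087*(529 + (-329 - 4760140))) = 7235998042/(96087*(529 - 4760469)) = (7235998042/96087)/(-4759940) = (7235998042/96087)*(-1/4759940) = -3617999021/228684177390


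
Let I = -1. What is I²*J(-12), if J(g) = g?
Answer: -12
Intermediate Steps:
I²*J(-12) = (-1)²*(-12) = 1*(-12) = -12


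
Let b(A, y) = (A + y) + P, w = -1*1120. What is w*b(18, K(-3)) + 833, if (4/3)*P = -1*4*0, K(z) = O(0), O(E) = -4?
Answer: -14847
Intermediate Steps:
K(z) = -4
w = -1120
P = 0 (P = 3*(-1*4*0)/4 = 3*(-4*0)/4 = (3/4)*0 = 0)
b(A, y) = A + y (b(A, y) = (A + y) + 0 = A + y)
w*b(18, K(-3)) + 833 = -1120*(18 - 4) + 833 = -1120*14 + 833 = -15680 + 833 = -14847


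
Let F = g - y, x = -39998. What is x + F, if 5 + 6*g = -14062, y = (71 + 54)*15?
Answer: -88435/2 ≈ -44218.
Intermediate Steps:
y = 1875 (y = 125*15 = 1875)
g = -4689/2 (g = -⅚ + (⅙)*(-14062) = -⅚ - 7031/3 = -4689/2 ≈ -2344.5)
F = -8439/2 (F = -4689/2 - 1*1875 = -4689/2 - 1875 = -8439/2 ≈ -4219.5)
x + F = -39998 - 8439/2 = -88435/2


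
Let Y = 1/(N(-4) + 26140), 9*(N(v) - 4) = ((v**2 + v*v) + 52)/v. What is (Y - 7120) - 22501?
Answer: -2323026922/78425 ≈ -29621.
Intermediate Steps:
N(v) = 4 + (52 + 2*v**2)/(9*v) (N(v) = 4 + (((v**2 + v*v) + 52)/v)/9 = 4 + (((v**2 + v**2) + 52)/v)/9 = 4 + ((2*v**2 + 52)/v)/9 = 4 + ((52 + 2*v**2)/v)/9 = 4 + (52 + 2*v**2)/(9*v))
Y = 3/78425 (Y = 1/((2/9)*(26 - 4*(18 - 4))/(-4) + 26140) = 1/((2/9)*(-1/4)*(26 - 4*14) + 26140) = 1/((2/9)*(-1/4)*(26 - 56) + 26140) = 1/((2/9)*(-1/4)*(-30) + 26140) = 1/(5/3 + 26140) = 1/(78425/3) = 3/78425 ≈ 3.8253e-5)
(Y - 7120) - 22501 = (3/78425 - 7120) - 22501 = -558385997/78425 - 22501 = -2323026922/78425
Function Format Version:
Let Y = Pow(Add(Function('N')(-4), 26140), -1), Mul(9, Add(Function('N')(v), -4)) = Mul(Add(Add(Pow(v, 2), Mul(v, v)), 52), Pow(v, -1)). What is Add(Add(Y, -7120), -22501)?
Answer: Rational(-2323026922, 78425) ≈ -29621.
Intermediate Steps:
Function('N')(v) = Add(4, Mul(Rational(1, 9), Pow(v, -1), Add(52, Mul(2, Pow(v, 2))))) (Function('N')(v) = Add(4, Mul(Rational(1, 9), Mul(Add(Add(Pow(v, 2), Mul(v, v)), 52), Pow(v, -1)))) = Add(4, Mul(Rational(1, 9), Mul(Add(Add(Pow(v, 2), Pow(v, 2)), 52), Pow(v, -1)))) = Add(4, Mul(Rational(1, 9), Mul(Add(Mul(2, Pow(v, 2)), 52), Pow(v, -1)))) = Add(4, Mul(Rational(1, 9), Mul(Add(52, Mul(2, Pow(v, 2))), Pow(v, -1)))) = Add(4, Mul(Rational(1, 9), Mul(Pow(v, -1), Add(52, Mul(2, Pow(v, 2)))))) = Add(4, Mul(Rational(1, 9), Pow(v, -1), Add(52, Mul(2, Pow(v, 2))))))
Y = Rational(3, 78425) (Y = Pow(Add(Mul(Rational(2, 9), Pow(-4, -1), Add(26, Mul(-4, Add(18, -4)))), 26140), -1) = Pow(Add(Mul(Rational(2, 9), Rational(-1, 4), Add(26, Mul(-4, 14))), 26140), -1) = Pow(Add(Mul(Rational(2, 9), Rational(-1, 4), Add(26, -56)), 26140), -1) = Pow(Add(Mul(Rational(2, 9), Rational(-1, 4), -30), 26140), -1) = Pow(Add(Rational(5, 3), 26140), -1) = Pow(Rational(78425, 3), -1) = Rational(3, 78425) ≈ 3.8253e-5)
Add(Add(Y, -7120), -22501) = Add(Add(Rational(3, 78425), -7120), -22501) = Add(Rational(-558385997, 78425), -22501) = Rational(-2323026922, 78425)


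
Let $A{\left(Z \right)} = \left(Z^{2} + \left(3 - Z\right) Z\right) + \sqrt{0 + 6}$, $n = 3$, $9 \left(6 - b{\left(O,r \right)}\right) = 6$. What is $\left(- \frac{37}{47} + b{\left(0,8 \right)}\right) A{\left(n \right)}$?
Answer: $\frac{1923}{47} + \frac{641 \sqrt{6}}{141} \approx 52.051$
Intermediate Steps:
$b{\left(O,r \right)} = \frac{16}{3}$ ($b{\left(O,r \right)} = 6 - \frac{2}{3} = \frac{16}{3}$)
$A{\left(Z \right)} = \sqrt{6} + Z^{2} + Z \left(3 - Z\right)$ ($A{\left(Z \right)} = \left(Z^{2} + Z \left(3 - Z\right)\right) + \sqrt{6} = \sqrt{6} + Z^{2} + Z \left(3 - Z\right)$)
$\left(- \frac{37}{47} + b{\left(0,8 \right)}\right) A{\left(n \right)} = \left(- \frac{37}{47} + \frac{16}{3}\right) \left(\sqrt{6} + 3 \cdot 3\right) = \left(\left(-37\right) \frac{1}{47} + \frac{16}{3}\right) \left(\sqrt{6} + 9\right) = \left(- \frac{37}{47} + \frac{16}{3}\right) \left(9 + \sqrt{6}\right) = \frac{641 \left(9 + \sqrt{6}\right)}{141} = \frac{1923}{47} + \frac{641 \sqrt{6}}{141}$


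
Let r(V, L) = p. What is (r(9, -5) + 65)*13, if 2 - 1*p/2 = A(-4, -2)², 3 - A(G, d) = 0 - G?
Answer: 871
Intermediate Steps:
A(G, d) = 3 + G (A(G, d) = 3 - (0 - G) = 3 - (-1)*G = 3 + G)
p = 2 (p = 4 - 2*(3 - 4)² = 4 - 2*(-1)² = 4 - 2*1 = 4 - 2 = 2)
r(V, L) = 2
(r(9, -5) + 65)*13 = (2 + 65)*13 = 67*13 = 871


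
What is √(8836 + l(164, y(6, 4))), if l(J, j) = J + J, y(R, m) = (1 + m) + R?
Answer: 2*√2291 ≈ 95.729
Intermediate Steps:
y(R, m) = 1 + R + m
l(J, j) = 2*J
√(8836 + l(164, y(6, 4))) = √(8836 + 2*164) = √(8836 + 328) = √9164 = 2*√2291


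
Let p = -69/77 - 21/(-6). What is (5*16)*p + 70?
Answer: 21430/77 ≈ 278.31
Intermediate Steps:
p = 401/154 (p = -69*1/77 - 21*(-1/6) = -69/77 + 7/2 = 401/154 ≈ 2.6039)
(5*16)*p + 70 = (5*16)*(401/154) + 70 = 80*(401/154) + 70 = 16040/77 + 70 = 21430/77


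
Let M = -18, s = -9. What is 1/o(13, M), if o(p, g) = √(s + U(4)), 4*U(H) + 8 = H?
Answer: -I*√10/10 ≈ -0.31623*I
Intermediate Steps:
U(H) = -2 + H/4
o(p, g) = I*√10 (o(p, g) = √(-9 + (-2 + (¼)*4)) = √(-9 + (-2 + 1)) = √(-9 - 1) = √(-10) = I*√10)
1/o(13, M) = 1/(I*√10) = -I*√10/10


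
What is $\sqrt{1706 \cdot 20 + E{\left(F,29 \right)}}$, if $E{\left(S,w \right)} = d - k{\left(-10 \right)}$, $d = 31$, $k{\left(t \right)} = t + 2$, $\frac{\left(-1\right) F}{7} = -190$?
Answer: $\sqrt{34159} \approx 184.82$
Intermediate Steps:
$F = 1330$ ($F = \left(-7\right) \left(-190\right) = 1330$)
$k{\left(t \right)} = 2 + t$
$E{\left(S,w \right)} = 39$ ($E{\left(S,w \right)} = 31 - \left(2 - 10\right) = 31 - -8 = 31 + 8 = 39$)
$\sqrt{1706 \cdot 20 + E{\left(F,29 \right)}} = \sqrt{1706 \cdot 20 + 39} = \sqrt{34120 + 39} = \sqrt{34159}$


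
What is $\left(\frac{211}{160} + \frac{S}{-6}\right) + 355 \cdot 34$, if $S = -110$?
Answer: $\frac{5803033}{480} \approx 12090.0$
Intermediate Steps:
$\left(\frac{211}{160} + \frac{S}{-6}\right) + 355 \cdot 34 = \left(\frac{211}{160} - \frac{110}{-6}\right) + 355 \cdot 34 = \left(211 \cdot \frac{1}{160} - - \frac{55}{3}\right) + 12070 = \left(\frac{211}{160} + \frac{55}{3}\right) + 12070 = \frac{9433}{480} + 12070 = \frac{5803033}{480}$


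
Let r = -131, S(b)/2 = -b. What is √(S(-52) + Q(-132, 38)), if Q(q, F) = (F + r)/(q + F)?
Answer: √927686/94 ≈ 10.246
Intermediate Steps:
S(b) = -2*b (S(b) = 2*(-b) = -2*b)
Q(q, F) = (-131 + F)/(F + q) (Q(q, F) = (F - 131)/(q + F) = (-131 + F)/(F + q))
√(S(-52) + Q(-132, 38)) = √(-2*(-52) + (-131 + 38)/(38 - 132)) = √(104 - 93/(-94)) = √(104 - 1/94*(-93)) = √(104 + 93/94) = √(9869/94) = √927686/94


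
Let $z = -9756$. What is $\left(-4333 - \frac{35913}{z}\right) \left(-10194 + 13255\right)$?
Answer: $- \frac{43095650645}{3252} \approx -1.3252 \cdot 10^{7}$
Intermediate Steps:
$\left(-4333 - \frac{35913}{z}\right) \left(-10194 + 13255\right) = \left(-4333 - \frac{35913}{-9756}\right) \left(-10194 + 13255\right) = \left(-4333 - - \frac{11971}{3252}\right) 3061 = \left(-4333 + \frac{11971}{3252}\right) 3061 = \left(- \frac{14078945}{3252}\right) 3061 = - \frac{43095650645}{3252}$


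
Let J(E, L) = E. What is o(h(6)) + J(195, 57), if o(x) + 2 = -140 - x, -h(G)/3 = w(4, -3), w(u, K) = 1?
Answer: 56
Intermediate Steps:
h(G) = -3 (h(G) = -3*1 = -3)
o(x) = -142 - x (o(x) = -2 + (-140 - x) = -142 - x)
o(h(6)) + J(195, 57) = (-142 - 1*(-3)) + 195 = (-142 + 3) + 195 = -139 + 195 = 56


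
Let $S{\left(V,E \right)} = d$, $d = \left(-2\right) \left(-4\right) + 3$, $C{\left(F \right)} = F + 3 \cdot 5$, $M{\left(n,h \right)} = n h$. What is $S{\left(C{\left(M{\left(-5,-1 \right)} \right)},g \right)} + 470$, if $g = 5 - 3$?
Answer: $481$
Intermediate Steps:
$M{\left(n,h \right)} = h n$
$C{\left(F \right)} = 15 + F$ ($C{\left(F \right)} = F + 15 = 15 + F$)
$g = 2$ ($g = 5 - 3 = 2$)
$d = 11$ ($d = 8 + 3 = 11$)
$S{\left(V,E \right)} = 11$
$S{\left(C{\left(M{\left(-5,-1 \right)} \right)},g \right)} + 470 = 11 + 470 = 481$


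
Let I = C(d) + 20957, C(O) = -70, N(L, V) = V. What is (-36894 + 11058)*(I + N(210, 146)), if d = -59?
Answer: -543408588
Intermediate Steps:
I = 20887 (I = -70 + 20957 = 20887)
(-36894 + 11058)*(I + N(210, 146)) = (-36894 + 11058)*(20887 + 146) = -25836*21033 = -543408588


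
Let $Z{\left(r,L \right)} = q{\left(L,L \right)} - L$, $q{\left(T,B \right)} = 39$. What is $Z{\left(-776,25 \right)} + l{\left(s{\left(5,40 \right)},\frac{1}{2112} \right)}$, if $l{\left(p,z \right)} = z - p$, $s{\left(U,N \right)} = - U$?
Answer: $\frac{40129}{2112} \approx 19.0$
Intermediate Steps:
$Z{\left(r,L \right)} = 39 - L$
$Z{\left(-776,25 \right)} + l{\left(s{\left(5,40 \right)},\frac{1}{2112} \right)} = \left(39 - 25\right) + \left(\frac{1}{2112} - \left(-1\right) 5\right) = \left(39 - 25\right) + \left(\frac{1}{2112} - -5\right) = 14 + \left(\frac{1}{2112} + 5\right) = 14 + \frac{10561}{2112} = \frac{40129}{2112}$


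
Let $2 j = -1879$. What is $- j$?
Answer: $\frac{1879}{2} \approx 939.5$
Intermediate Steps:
$j = - \frac{1879}{2}$ ($j = \frac{1}{2} \left(-1879\right) = - \frac{1879}{2} \approx -939.5$)
$- j = \left(-1\right) \left(- \frac{1879}{2}\right) = \frac{1879}{2}$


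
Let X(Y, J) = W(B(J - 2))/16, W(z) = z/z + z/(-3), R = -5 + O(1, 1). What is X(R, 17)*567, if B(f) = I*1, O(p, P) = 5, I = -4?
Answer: 1323/16 ≈ 82.688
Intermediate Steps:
B(f) = -4 (B(f) = -4*1 = -4)
R = 0 (R = -5 + 5 = 0)
W(z) = 1 - z/3 (W(z) = 1 + z*(-⅓) = 1 - z/3)
X(Y, J) = 7/48 (X(Y, J) = (1 - ⅓*(-4))/16 = (1 + 4/3)*(1/16) = (7/3)*(1/16) = 7/48)
X(R, 17)*567 = (7/48)*567 = 1323/16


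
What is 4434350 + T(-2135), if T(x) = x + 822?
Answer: 4433037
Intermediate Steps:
T(x) = 822 + x
4434350 + T(-2135) = 4434350 + (822 - 2135) = 4434350 - 1313 = 4433037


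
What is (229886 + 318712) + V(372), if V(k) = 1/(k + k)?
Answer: 408156913/744 ≈ 5.4860e+5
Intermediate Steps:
V(k) = 1/(2*k)
(229886 + 318712) + V(372) = (229886 + 318712) + (1/2)/372 = 548598 + (1/2)*(1/372) = 548598 + 1/744 = 408156913/744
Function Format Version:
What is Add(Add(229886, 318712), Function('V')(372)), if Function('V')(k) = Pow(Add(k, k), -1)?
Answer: Rational(408156913, 744) ≈ 5.4860e+5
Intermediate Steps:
Function('V')(k) = Mul(Rational(1, 2), Pow(k, -1)) (Function('V')(k) = Pow(Mul(2, k), -1) = Mul(Rational(1, 2), Pow(k, -1)))
Add(Add(229886, 318712), Function('V')(372)) = Add(Add(229886, 318712), Mul(Rational(1, 2), Pow(372, -1))) = Add(548598, Mul(Rational(1, 2), Rational(1, 372))) = Add(548598, Rational(1, 744)) = Rational(408156913, 744)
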